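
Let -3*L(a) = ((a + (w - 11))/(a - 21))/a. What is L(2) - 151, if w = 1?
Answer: -8611/57 ≈ -151.07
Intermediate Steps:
L(a) = -(-10 + a)/(3*a*(-21 + a)) (L(a) = -(a + (1 - 11))/(a - 21)/(3*a) = -(a - 10)/(-21 + a)/(3*a) = -(-10 + a)/(-21 + a)/(3*a) = -(-10 + a)/(3*a*(-21 + a)))
L(2) - 151 = (1/3)*(10 - 1*2)/(2*(-21 + 2)) - 151 = (1/3)*(1/2)*(10 - 2)/(-19) - 151 = (1/3)*(1/2)*(-1/19)*8 - 151 = -4/57 - 151 = -8611/57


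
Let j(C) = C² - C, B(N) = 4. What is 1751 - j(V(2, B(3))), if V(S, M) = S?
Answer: 1749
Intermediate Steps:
1751 - j(V(2, B(3))) = 1751 - 2*(-1 + 2) = 1751 - 2 = 1749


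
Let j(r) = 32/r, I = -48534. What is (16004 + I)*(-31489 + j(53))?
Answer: 54288829050/53 ≈ 1.0243e+9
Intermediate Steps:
(16004 + I)*(-31489 + j(53)) = (16004 - 48534)*(-31489 + 32/53) = -32530*(-31489 + 32*(1/53)) = -32530*(-31489 + 32/53) = -32530*(-1668885/53) = 54288829050/53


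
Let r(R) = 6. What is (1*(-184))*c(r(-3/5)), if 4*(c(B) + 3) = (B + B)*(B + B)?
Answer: -6072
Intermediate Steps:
c(B) = -3 + B**2 (c(B) = -3 + ((B + B)*(B + B))/4 = -3 + ((2*B)*(2*B))/4 = -3 + (4*B**2)/4 = -3 + B**2)
(1*(-184))*c(r(-3/5)) = (1*(-184))*(-3 + 6**2) = -184*(-3 + 36) = -184*33 = -6072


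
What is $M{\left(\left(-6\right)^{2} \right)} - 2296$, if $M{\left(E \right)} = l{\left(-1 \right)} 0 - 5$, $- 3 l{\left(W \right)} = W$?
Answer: $-2301$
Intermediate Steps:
$l{\left(W \right)} = - \frac{W}{3}$
$M{\left(E \right)} = -5$ ($M{\left(E \right)} = \left(- \frac{1}{3}\right) \left(-1\right) 0 - 5 = \frac{1}{3} \cdot 0 - 5 = 0 - 5 = -5$)
$M{\left(\left(-6\right)^{2} \right)} - 2296 = -5 - 2296 = -2301$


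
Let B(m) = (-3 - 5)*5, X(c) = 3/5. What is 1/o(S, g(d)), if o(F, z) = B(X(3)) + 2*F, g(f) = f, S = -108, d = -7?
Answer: -1/256 ≈ -0.0039063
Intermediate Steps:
X(c) = ⅗ (X(c) = 3*(⅕) = ⅗)
B(m) = -40 (B(m) = -8*5 = -40)
o(F, z) = -40 + 2*F
1/o(S, g(d)) = 1/(-40 + 2*(-108)) = 1/(-40 - 216) = 1/(-256) = -1/256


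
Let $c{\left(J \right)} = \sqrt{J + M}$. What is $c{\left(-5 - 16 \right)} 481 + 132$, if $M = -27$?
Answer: $132 + 1924 i \sqrt{3} \approx 132.0 + 3332.5 i$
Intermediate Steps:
$c{\left(J \right)} = \sqrt{-27 + J}$ ($c{\left(J \right)} = \sqrt{J - 27} = \sqrt{-27 + J}$)
$c{\left(-5 - 16 \right)} 481 + 132 = \sqrt{-27 - 21} \cdot 481 + 132 = \sqrt{-48} \cdot 481 + 132 = 4 i \sqrt{3} \cdot 481 + 132 = 1924 i \sqrt{3} + 132 = 132 + 1924 i \sqrt{3}$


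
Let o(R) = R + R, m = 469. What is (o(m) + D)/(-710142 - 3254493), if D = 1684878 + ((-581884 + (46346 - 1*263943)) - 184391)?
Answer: -701944/3964635 ≈ -0.17705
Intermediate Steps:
D = 701006 (D = 1684878 + ((-581884 + (46346 - 263943)) - 184391) = 1684878 + ((-581884 - 217597) - 184391) = 1684878 + (-799481 - 184391) = 1684878 - 983872 = 701006)
o(R) = 2*R
(o(m) + D)/(-710142 - 3254493) = (2*469 + 701006)/(-710142 - 3254493) = (938 + 701006)/(-3964635) = 701944*(-1/3964635) = -701944/3964635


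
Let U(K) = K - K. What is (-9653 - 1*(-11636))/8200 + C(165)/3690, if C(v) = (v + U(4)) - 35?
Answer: 20447/73800 ≈ 0.27706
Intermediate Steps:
U(K) = 0
C(v) = -35 + v (C(v) = (v + 0) - 35 = v - 35 = -35 + v)
(-9653 - 1*(-11636))/8200 + C(165)/3690 = (-9653 - 1*(-11636))/8200 + (-35 + 165)/3690 = (-9653 + 11636)*(1/8200) + 130*(1/3690) = 1983*(1/8200) + 13/369 = 1983/8200 + 13/369 = 20447/73800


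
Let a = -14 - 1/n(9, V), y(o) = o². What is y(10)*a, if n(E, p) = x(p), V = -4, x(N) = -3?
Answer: -4100/3 ≈ -1366.7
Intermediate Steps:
n(E, p) = -3
a = -41/3 (a = -14 - 1/(-3) = -14 - 1*(-⅓) = -14 + ⅓ = -41/3 ≈ -13.667)
y(10)*a = 10²*(-41/3) = 100*(-41/3) = -4100/3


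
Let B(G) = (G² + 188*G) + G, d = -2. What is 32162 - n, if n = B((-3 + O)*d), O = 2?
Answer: 31780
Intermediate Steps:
B(G) = G² + 189*G
n = 382 (n = ((-3 + 2)*(-2))*(189 + (-3 + 2)*(-2)) = (-1*(-2))*(189 - 1*(-2)) = 2*(189 + 2) = 2*191 = 382)
32162 - n = 32162 - 1*382 = 32162 - 382 = 31780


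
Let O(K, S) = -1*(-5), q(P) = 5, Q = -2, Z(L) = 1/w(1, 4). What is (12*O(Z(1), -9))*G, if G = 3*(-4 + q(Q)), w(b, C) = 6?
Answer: 180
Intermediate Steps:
Z(L) = 1/6
O(K, S) = 5
G = 3 (G = 3*(-4 + 5) = 3*1 = 3)
(12*O(Z(1), -9))*G = (12*5)*3 = 60*3 = 180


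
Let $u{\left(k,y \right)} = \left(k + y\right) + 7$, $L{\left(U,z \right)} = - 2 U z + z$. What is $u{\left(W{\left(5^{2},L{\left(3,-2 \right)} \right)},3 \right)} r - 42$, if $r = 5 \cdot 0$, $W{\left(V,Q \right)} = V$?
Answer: $-42$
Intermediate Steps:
$L{\left(U,z \right)} = z - 2 U z$ ($L{\left(U,z \right)} = - 2 U z + z = z - 2 U z$)
$u{\left(k,y \right)} = 7 + k + y$
$r = 0$
$u{\left(W{\left(5^{2},L{\left(3,-2 \right)} \right)},3 \right)} r - 42 = \left(7 + 5^{2} + 3\right) 0 - 42 = \left(7 + 25 + 3\right) 0 - 42 = 35 \cdot 0 - 42 = 0 - 42 = -42$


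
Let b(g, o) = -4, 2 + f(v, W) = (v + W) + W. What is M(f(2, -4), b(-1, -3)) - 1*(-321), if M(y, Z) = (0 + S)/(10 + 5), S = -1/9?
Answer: 43334/135 ≈ 320.99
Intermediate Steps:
f(v, W) = -2 + v + 2*W (f(v, W) = -2 + ((v + W) + W) = -2 + ((W + v) + W) = -2 + (v + 2*W) = -2 + v + 2*W)
S = -1/9 (S = -1*1/9 = -1/9 ≈ -0.11111)
M(y, Z) = -1/135 (M(y, Z) = (0 - 1/9)/(10 + 5) = -1/9/15 = -1/9*1/15 = -1/135)
M(f(2, -4), b(-1, -3)) - 1*(-321) = -1/135 - 1*(-321) = -1/135 + 321 = 43334/135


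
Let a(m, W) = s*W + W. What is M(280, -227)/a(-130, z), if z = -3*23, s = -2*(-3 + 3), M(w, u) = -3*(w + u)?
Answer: 53/23 ≈ 2.3043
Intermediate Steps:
M(w, u) = -3*u - 3*w (M(w, u) = -3*(u + w) = -3*u - 3*w)
s = 0 (s = -2*0 = 0)
z = -69
a(m, W) = W (a(m, W) = 0*W + W = 0 + W = W)
M(280, -227)/a(-130, z) = (-3*(-227) - 3*280)/(-69) = (681 - 840)*(-1/69) = -159*(-1/69) = 53/23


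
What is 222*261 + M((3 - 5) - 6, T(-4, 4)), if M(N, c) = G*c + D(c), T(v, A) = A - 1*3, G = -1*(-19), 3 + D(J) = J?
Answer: 57959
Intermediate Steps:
D(J) = -3 + J
G = 19
T(v, A) = -3 + A (T(v, A) = A - 3 = -3 + A)
M(N, c) = -3 + 20*c (M(N, c) = 19*c + (-3 + c) = -3 + 20*c)
222*261 + M((3 - 5) - 6, T(-4, 4)) = 222*261 + (-3 + 20*(-3 + 4)) = 57942 + (-3 + 20*1) = 57942 + (-3 + 20) = 57942 + 17 = 57959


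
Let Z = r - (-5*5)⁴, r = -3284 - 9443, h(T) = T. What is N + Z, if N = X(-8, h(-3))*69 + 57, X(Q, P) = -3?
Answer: -403502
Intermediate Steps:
r = -12727
Z = -403352 (Z = -12727 - (-5*5)⁴ = -12727 - 1*(-25)⁴ = -12727 - 1*390625 = -12727 - 390625 = -403352)
N = -150 (N = -3*69 + 57 = -207 + 57 = -150)
N + Z = -150 - 403352 = -403502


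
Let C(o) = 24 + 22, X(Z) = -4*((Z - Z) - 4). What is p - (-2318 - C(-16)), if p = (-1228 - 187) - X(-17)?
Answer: 933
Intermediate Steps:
X(Z) = 16 (X(Z) = -4*(0 - 4) = -4*(-4) = 16)
C(o) = 46
p = -1431 (p = (-1228 - 187) - 1*16 = -1415 - 16 = -1431)
p - (-2318 - C(-16)) = -1431 - (-2318 - 1*46) = -1431 - (-2318 - 46) = -1431 - 1*(-2364) = -1431 + 2364 = 933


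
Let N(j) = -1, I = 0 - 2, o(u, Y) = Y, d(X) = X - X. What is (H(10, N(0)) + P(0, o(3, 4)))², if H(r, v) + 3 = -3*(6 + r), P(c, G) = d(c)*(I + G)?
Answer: 2601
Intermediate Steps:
d(X) = 0
I = -2
P(c, G) = 0 (P(c, G) = 0*(-2 + G) = 0)
H(r, v) = -21 - 3*r (H(r, v) = -3 - 3*(6 + r) = -3 + (-18 - 3*r) = -21 - 3*r)
(H(10, N(0)) + P(0, o(3, 4)))² = ((-21 - 3*10) + 0)² = ((-21 - 30) + 0)² = (-51 + 0)² = (-51)² = 2601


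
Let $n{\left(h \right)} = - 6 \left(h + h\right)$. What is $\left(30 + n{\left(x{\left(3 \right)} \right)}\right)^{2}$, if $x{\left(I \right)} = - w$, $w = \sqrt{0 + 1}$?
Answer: $1764$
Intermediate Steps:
$w = 1$ ($w = \sqrt{1} = 1$)
$x{\left(I \right)} = -1$ ($x{\left(I \right)} = \left(-1\right) 1 = -1$)
$n{\left(h \right)} = - 12 h$ ($n{\left(h \right)} = - 6 \cdot 2 h = - 12 h$)
$\left(30 + n{\left(x{\left(3 \right)} \right)}\right)^{2} = \left(30 - -12\right)^{2} = \left(30 + 12\right)^{2} = 42^{2} = 1764$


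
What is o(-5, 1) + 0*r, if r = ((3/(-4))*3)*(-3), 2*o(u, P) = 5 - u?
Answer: 5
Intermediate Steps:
o(u, P) = 5/2 - u/2 (o(u, P) = (5 - u)/2 = 5/2 - u/2)
r = 27/4 (r = ((3*(-¼))*3)*(-3) = -¾*3*(-3) = -9/4*(-3) = 27/4 ≈ 6.7500)
o(-5, 1) + 0*r = (5/2 - ½*(-5)) + 0*(27/4) = (5/2 + 5/2) + 0 = 5 + 0 = 5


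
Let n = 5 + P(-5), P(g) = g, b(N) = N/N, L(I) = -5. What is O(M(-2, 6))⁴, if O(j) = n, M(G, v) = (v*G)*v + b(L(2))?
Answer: 0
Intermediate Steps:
b(N) = 1
M(G, v) = 1 + G*v² (M(G, v) = (v*G)*v + 1 = (G*v)*v + 1 = G*v² + 1 = 1 + G*v²)
n = 0 (n = 5 - 5 = 0)
O(j) = 0
O(M(-2, 6))⁴ = 0⁴ = 0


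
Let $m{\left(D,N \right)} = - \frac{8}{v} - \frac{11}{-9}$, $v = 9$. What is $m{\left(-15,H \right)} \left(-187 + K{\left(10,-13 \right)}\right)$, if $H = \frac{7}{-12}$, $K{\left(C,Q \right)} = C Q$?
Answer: $- \frac{317}{3} \approx -105.67$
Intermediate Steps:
$H = - \frac{7}{12}$ ($H = 7 \left(- \frac{1}{12}\right) = - \frac{7}{12} \approx -0.58333$)
$m{\left(D,N \right)} = \frac{1}{3}$ ($m{\left(D,N \right)} = - \frac{8}{9} - \frac{11}{-9} = \left(-8\right) \frac{1}{9} - - \frac{11}{9} = - \frac{8}{9} + \frac{11}{9} = \frac{1}{3}$)
$m{\left(-15,H \right)} \left(-187 + K{\left(10,-13 \right)}\right) = \frac{-187 + 10 \left(-13\right)}{3} = \frac{-187 - 130}{3} = \frac{1}{3} \left(-317\right) = - \frac{317}{3}$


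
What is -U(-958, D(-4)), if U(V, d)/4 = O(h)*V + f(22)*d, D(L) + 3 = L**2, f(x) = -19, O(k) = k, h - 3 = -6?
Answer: -10508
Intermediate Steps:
h = -3 (h = 3 - 6 = -3)
D(L) = -3 + L**2
U(V, d) = -76*d - 12*V (U(V, d) = 4*(-3*V - 19*d) = 4*(-19*d - 3*V) = -76*d - 12*V)
-U(-958, D(-4)) = -(-76*(-3 + (-4)**2) - 12*(-958)) = -(-76*(-3 + 16) + 11496) = -(-76*13 + 11496) = -(-988 + 11496) = -1*10508 = -10508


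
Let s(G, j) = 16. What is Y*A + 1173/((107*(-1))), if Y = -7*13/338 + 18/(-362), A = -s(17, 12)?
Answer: -1475213/251771 ≈ -5.8593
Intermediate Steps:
A = -16 (A = -1*16 = -16)
Y = -1501/4706 (Y = -91*1/338 + 18*(-1/362) = -7/26 - 9/181 = -1501/4706 ≈ -0.31895)
Y*A + 1173/((107*(-1))) = -1501/4706*(-16) + 1173/((107*(-1))) = 12008/2353 + 1173/(-107) = 12008/2353 + 1173*(-1/107) = 12008/2353 - 1173/107 = -1475213/251771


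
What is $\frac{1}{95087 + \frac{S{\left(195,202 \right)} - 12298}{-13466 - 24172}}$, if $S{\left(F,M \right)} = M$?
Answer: $\frac{697}{66275863} \approx 1.0517 \cdot 10^{-5}$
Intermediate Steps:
$\frac{1}{95087 + \frac{S{\left(195,202 \right)} - 12298}{-13466 - 24172}} = \frac{1}{95087 + \frac{202 - 12298}{-13466 - 24172}} = \frac{1}{95087 - \frac{12096}{-13466 - 24172}} = \frac{1}{95087 - \frac{12096}{-37638}} = \frac{1}{95087 - - \frac{224}{697}} = \frac{1}{95087 + \frac{224}{697}} = \frac{1}{\frac{66275863}{697}} = \frac{697}{66275863}$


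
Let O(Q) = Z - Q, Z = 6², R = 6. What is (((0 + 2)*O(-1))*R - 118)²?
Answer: 106276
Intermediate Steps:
Z = 36
O(Q) = 36 - Q
(((0 + 2)*O(-1))*R - 118)² = (((0 + 2)*(36 - 1*(-1)))*6 - 118)² = ((2*(36 + 1))*6 - 118)² = ((2*37)*6 - 118)² = (74*6 - 118)² = (444 - 118)² = 326² = 106276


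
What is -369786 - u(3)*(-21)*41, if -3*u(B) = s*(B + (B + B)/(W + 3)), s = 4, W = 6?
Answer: -1121986/3 ≈ -3.7400e+5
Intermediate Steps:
u(B) = -44*B/27 (u(B) = -4*(B + (B + B)/(6 + 3))/3 = -4*(B + (2*B)/9)/3 = -4*(B + (2*B)*(⅑))/3 = -4*(B + 2*B/9)/3 = -4*11*B/9/3 = -44*B/27)
-369786 - u(3)*(-21)*41 = -369786 - -44/27*3*(-21)*41 = -369786 - (-44/9*(-21))*41 = -369786 - 308*41/3 = -369786 - 1*12628/3 = -369786 - 12628/3 = -1121986/3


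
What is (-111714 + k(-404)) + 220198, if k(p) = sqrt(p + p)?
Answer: 108484 + 2*I*sqrt(202) ≈ 1.0848e+5 + 28.425*I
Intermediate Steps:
k(p) = sqrt(2)*sqrt(p) (k(p) = sqrt(2*p) = sqrt(2)*sqrt(p))
(-111714 + k(-404)) + 220198 = (-111714 + sqrt(2)*sqrt(-404)) + 220198 = (-111714 + sqrt(2)*(2*I*sqrt(101))) + 220198 = (-111714 + 2*I*sqrt(202)) + 220198 = 108484 + 2*I*sqrt(202)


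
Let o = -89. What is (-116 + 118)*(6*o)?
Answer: -1068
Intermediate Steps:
(-116 + 118)*(6*o) = (-116 + 118)*(6*(-89)) = 2*(-534) = -1068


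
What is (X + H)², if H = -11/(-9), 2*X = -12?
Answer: 1849/81 ≈ 22.827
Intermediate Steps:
X = -6 (X = (½)*(-12) = -6)
H = 11/9 (H = -11*(-⅑) = 11/9 ≈ 1.2222)
(X + H)² = (-6 + 11/9)² = (-43/9)² = 1849/81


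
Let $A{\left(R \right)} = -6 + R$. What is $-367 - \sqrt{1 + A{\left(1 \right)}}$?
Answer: $-367 - 2 i \approx -367.0 - 2.0 i$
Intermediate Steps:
$-367 - \sqrt{1 + A{\left(1 \right)}} = -367 - \sqrt{1 + \left(-6 + 1\right)} = -367 - \sqrt{1 - 5} = -367 - \sqrt{-4} = -367 - 2 i$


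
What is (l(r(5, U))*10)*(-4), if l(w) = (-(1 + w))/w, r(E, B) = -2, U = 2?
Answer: 20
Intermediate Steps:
l(w) = (-1 - w)/w
(l(r(5, U))*10)*(-4) = (((-1 - 1*(-2))/(-2))*10)*(-4) = (-(-1 + 2)/2*10)*(-4) = (-½*1*10)*(-4) = -½*10*(-4) = -5*(-4) = 20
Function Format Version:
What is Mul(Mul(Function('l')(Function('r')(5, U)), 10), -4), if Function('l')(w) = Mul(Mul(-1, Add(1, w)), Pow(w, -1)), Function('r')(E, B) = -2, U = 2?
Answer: 20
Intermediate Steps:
Function('l')(w) = Mul(Pow(w, -1), Add(-1, Mul(-1, w))) (Function('l')(w) = Mul(Add(-1, Mul(-1, w)), Pow(w, -1)) = Mul(Pow(w, -1), Add(-1, Mul(-1, w))))
Mul(Mul(Function('l')(Function('r')(5, U)), 10), -4) = Mul(Mul(Mul(Pow(-2, -1), Add(-1, Mul(-1, -2))), 10), -4) = Mul(Mul(Mul(Rational(-1, 2), Add(-1, 2)), 10), -4) = Mul(Mul(Mul(Rational(-1, 2), 1), 10), -4) = Mul(Mul(Rational(-1, 2), 10), -4) = Mul(-5, -4) = 20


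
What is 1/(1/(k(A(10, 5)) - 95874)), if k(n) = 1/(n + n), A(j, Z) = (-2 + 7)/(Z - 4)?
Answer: -958739/10 ≈ -95874.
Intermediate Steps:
A(j, Z) = 5/(-4 + Z)
k(n) = 1/(2*n)
1/(1/(k(A(10, 5)) - 95874)) = 1/(1/(1/(2*((5/(-4 + 5)))) - 95874)) = 1/(1/(1/(2*((5/1))) - 95874)) = 1/(1/(1/(2*((5*1))) - 95874)) = 1/(1/((½)/5 - 95874)) = 1/(1/((½)*(⅕) - 95874)) = 1/(1/(⅒ - 95874)) = 1/(1/(-958739/10)) = 1/(-10/958739) = -958739/10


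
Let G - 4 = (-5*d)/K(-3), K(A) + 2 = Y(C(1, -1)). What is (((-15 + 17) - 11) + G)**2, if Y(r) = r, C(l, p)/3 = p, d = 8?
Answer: 9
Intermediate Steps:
C(l, p) = 3*p
K(A) = -5 (K(A) = -2 + 3*(-1) = -2 - 3 = -5)
G = 12 (G = 4 - 5*8/(-5) = 4 - 40*(-1/5) = 4 + 8 = 12)
(((-15 + 17) - 11) + G)**2 = (((-15 + 17) - 11) + 12)**2 = ((2 - 11) + 12)**2 = (-9 + 12)**2 = 3**2 = 9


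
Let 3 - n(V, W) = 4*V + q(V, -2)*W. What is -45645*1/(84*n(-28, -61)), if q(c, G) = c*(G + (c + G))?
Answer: -15215/1533588 ≈ -0.0099212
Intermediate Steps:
q(c, G) = c*(c + 2*G) (q(c, G) = c*(G + (G + c)) = c*(c + 2*G))
n(V, W) = 3 - 4*V - V*W*(-4 + V) (n(V, W) = 3 - (4*V + (V*(V + 2*(-2)))*W) = 3 - (4*V + (V*(V - 4))*W) = 3 - (4*V + (V*(-4 + V))*W) = 3 - (4*V + V*W*(-4 + V)) = 3 + (-4*V - V*W*(-4 + V)) = 3 - 4*V - V*W*(-4 + V))
-45645*1/(84*n(-28, -61)) = -45645*1/(84*(3 - 4*(-28) - 1*(-28)*(-61)*(-4 - 28))) = -45645*1/(84*(3 + 112 - 1*(-28)*(-61)*(-32))) = -45645*1/(84*(3 + 112 + 54656)) = -45645/(54771*84) = -45645/4600764 = -45645*1/4600764 = -15215/1533588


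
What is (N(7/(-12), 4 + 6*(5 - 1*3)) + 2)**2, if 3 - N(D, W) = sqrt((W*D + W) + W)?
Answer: 143/3 - 20*sqrt(51)/3 ≈ 0.057144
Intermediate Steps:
N(D, W) = 3 - sqrt(2*W + D*W) (N(D, W) = 3 - sqrt((W*D + W) + W) = 3 - sqrt((D*W + W) + W) = 3 - sqrt((W + D*W) + W) = 3 - sqrt(2*W + D*W))
(N(7/(-12), 4 + 6*(5 - 1*3)) + 2)**2 = ((3 - sqrt((4 + 6*(5 - 1*3))*(2 + 7/(-12)))) + 2)**2 = ((3 - sqrt((4 + 6*(5 - 3))*(2 + 7*(-1/12)))) + 2)**2 = ((3 - sqrt((4 + 6*2)*(2 - 7/12))) + 2)**2 = ((3 - sqrt((4 + 12)*(17/12))) + 2)**2 = ((3 - sqrt(16*(17/12))) + 2)**2 = ((3 - sqrt(68/3)) + 2)**2 = ((3 - 2*sqrt(51)/3) + 2)**2 = (5 - 2*sqrt(51)/3)**2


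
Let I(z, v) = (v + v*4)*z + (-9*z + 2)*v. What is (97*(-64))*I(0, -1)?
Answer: 12416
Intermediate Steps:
I(z, v) = v*(2 - 9*z) + 5*v*z (I(z, v) = (v + 4*v)*z + (2 - 9*z)*v = (5*v)*z + v*(2 - 9*z) = 5*v*z + v*(2 - 9*z) = v*(2 - 9*z) + 5*v*z)
(97*(-64))*I(0, -1) = (97*(-64))*(2*(-1)*(1 - 2*0)) = -12416*(-1)*(1 + 0) = -12416*(-1) = -6208*(-2) = 12416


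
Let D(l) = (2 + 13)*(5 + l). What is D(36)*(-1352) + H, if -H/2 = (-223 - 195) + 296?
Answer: -831236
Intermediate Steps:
H = 244 (H = -2*((-223 - 195) + 296) = -2*(-418 + 296) = -2*(-122) = 244)
D(l) = 75 + 15*l (D(l) = 15*(5 + l) = 75 + 15*l)
D(36)*(-1352) + H = (75 + 15*36)*(-1352) + 244 = (75 + 540)*(-1352) + 244 = 615*(-1352) + 244 = -831480 + 244 = -831236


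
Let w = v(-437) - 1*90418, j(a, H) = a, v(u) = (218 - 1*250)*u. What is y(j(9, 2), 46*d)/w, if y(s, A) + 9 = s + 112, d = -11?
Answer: -56/38217 ≈ -0.0014653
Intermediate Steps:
v(u) = -32*u (v(u) = (218 - 250)*u = -32*u)
w = -76434 (w = -32*(-437) - 1*90418 = 13984 - 90418 = -76434)
y(s, A) = 103 + s (y(s, A) = -9 + (s + 112) = -9 + (112 + s) = 103 + s)
y(j(9, 2), 46*d)/w = (103 + 9)/(-76434) = 112*(-1/76434) = -56/38217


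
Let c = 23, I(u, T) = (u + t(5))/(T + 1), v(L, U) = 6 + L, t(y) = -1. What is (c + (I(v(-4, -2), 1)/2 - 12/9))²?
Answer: 69169/144 ≈ 480.34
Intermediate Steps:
I(u, T) = (-1 + u)/(1 + T) (I(u, T) = (u - 1)/(T + 1) = (-1 + u)/(1 + T))
(c + (I(v(-4, -2), 1)/2 - 12/9))² = (23 + (((-1 + (6 - 4))/(1 + 1))/2 - 12/9))² = (23 + (((-1 + 2)/2)*(½) - 12*⅑))² = (23 + (((½)*1)*(½) - 4/3))² = (23 + ((½)*(½) - 4/3))² = (23 + (¼ - 4/3))² = (23 - 13/12)² = (263/12)² = 69169/144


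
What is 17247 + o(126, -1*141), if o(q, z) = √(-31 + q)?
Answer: 17247 + √95 ≈ 17257.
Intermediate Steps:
17247 + o(126, -1*141) = 17247 + √(-31 + 126) = 17247 + √95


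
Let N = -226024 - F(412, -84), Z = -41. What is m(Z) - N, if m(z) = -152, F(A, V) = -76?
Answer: 225796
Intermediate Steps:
N = -225948 (N = -226024 - 1*(-76) = -226024 + 76 = -225948)
m(Z) - N = -152 - 1*(-225948) = -152 + 225948 = 225796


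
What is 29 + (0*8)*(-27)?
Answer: 29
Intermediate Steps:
29 + (0*8)*(-27) = 29 + 0*(-27) = 29 + 0 = 29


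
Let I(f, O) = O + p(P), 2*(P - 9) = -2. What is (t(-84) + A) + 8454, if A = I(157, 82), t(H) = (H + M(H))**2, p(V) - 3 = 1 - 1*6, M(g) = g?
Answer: 36758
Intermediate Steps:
P = 8 (P = 9 + (1/2)*(-2) = 9 - 1 = 8)
p(V) = -2 (p(V) = 3 + (1 - 1*6) = 3 + (1 - 6) = 3 - 5 = -2)
t(H) = 4*H**2 (t(H) = (H + H)**2 = (2*H)**2 = 4*H**2)
I(f, O) = -2 + O (I(f, O) = O - 2 = -2 + O)
A = 80 (A = -2 + 82 = 80)
(t(-84) + A) + 8454 = (4*(-84)**2 + 80) + 8454 = (4*7056 + 80) + 8454 = (28224 + 80) + 8454 = 28304 + 8454 = 36758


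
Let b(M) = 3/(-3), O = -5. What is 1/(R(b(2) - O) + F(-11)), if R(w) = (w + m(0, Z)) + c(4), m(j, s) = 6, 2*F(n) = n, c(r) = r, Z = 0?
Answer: 2/17 ≈ 0.11765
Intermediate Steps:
F(n) = n/2
b(M) = -1 (b(M) = 3*(-1/3) = -1)
R(w) = 10 + w (R(w) = (w + 6) + 4 = (6 + w) + 4 = 10 + w)
1/(R(b(2) - O) + F(-11)) = 1/((10 + (-1 - 1*(-5))) + (1/2)*(-11)) = 1/((10 + (-1 + 5)) - 11/2) = 1/((10 + 4) - 11/2) = 1/(14 - 11/2) = 1/(17/2) = 2/17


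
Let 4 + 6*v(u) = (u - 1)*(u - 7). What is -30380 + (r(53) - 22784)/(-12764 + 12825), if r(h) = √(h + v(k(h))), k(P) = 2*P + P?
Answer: -1875964/61 + √4055/61 ≈ -30752.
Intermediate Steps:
k(P) = 3*P
v(u) = -⅔ + (-1 + u)*(-7 + u)/6 (v(u) = -⅔ + ((u - 1)*(u - 7))/6 = -⅔ + ((-1 + u)*(-7 + u))/6 = -⅔ + (-1 + u)*(-7 + u)/6)
r(h) = √(½ - 3*h + 3*h²/2) (r(h) = √(h + (½ - 4*h + (3*h)²/6)) = √(h + (½ - 4*h + (9*h²)/6)) = √(h + (½ - 4*h + 3*h²/2)) = √(½ - 3*h + 3*h²/2))
-30380 + (r(53) - 22784)/(-12764 + 12825) = -30380 + (√(2 - 12*53 + 6*53²)/2 - 22784)/(-12764 + 12825) = -30380 + (√(2 - 636 + 6*2809)/2 - 22784)/61 = -30380 + (√(2 - 636 + 16854)/2 - 22784)*(1/61) = -30380 + (√16220/2 - 22784)*(1/61) = -30380 + ((2*√4055)/2 - 22784)*(1/61) = -30380 + (√4055 - 22784)*(1/61) = -30380 + (-22784 + √4055)*(1/61) = -30380 + (-22784/61 + √4055/61) = -1875964/61 + √4055/61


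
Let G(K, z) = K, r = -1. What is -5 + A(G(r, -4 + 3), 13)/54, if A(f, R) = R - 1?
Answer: -43/9 ≈ -4.7778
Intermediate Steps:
A(f, R) = -1 + R
-5 + A(G(r, -4 + 3), 13)/54 = -5 + (-1 + 13)/54 = -5 + 12*(1/54) = -5 + 2/9 = -43/9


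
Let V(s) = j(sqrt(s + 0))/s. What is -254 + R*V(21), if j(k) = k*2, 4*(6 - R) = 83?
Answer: -254 - 59*sqrt(21)/42 ≈ -260.44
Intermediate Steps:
R = -59/4 (R = 6 - 1/4*83 = 6 - 83/4 = -59/4 ≈ -14.750)
j(k) = 2*k
V(s) = 2/sqrt(s) (V(s) = (2*sqrt(s + 0))/s = (2*sqrt(s))/s = 2/sqrt(s))
-254 + R*V(21) = -254 - 59/(2*sqrt(21)) = -254 - 59*sqrt(21)/21/2 = -254 - 59*sqrt(21)/42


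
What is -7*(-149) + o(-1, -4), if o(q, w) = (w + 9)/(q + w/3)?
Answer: 7286/7 ≈ 1040.9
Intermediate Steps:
o(q, w) = (9 + w)/(q + w/3) (o(q, w) = (9 + w)/(q + w*(1/3)) = (9 + w)/(q + w/3))
-7*(-149) + o(-1, -4) = -7*(-149) + 3*(9 - 4)/(-4 + 3*(-1)) = 1043 + 3*5/(-4 - 3) = 1043 + 3*5/(-7) = 1043 + 3*(-1/7)*5 = 1043 - 15/7 = 7286/7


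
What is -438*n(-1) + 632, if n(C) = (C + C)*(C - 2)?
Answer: -1996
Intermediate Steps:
n(C) = 2*C*(-2 + C) (n(C) = (2*C)*(-2 + C) = 2*C*(-2 + C))
-438*n(-1) + 632 = -876*(-1)*(-2 - 1) + 632 = -876*(-1)*(-3) + 632 = -438*6 + 632 = -2628 + 632 = -1996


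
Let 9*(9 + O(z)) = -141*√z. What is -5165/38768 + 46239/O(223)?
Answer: 71329763921/9534563152 - 6519699*√223/491878 ≈ -190.45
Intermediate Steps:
O(z) = -9 - 47*√z/3 (O(z) = -9 + (-141*√z)/9 = -9 - 47*√z/3)
-5165/38768 + 46239/O(223) = -5165/38768 + 46239/(-9 - 47*√223/3)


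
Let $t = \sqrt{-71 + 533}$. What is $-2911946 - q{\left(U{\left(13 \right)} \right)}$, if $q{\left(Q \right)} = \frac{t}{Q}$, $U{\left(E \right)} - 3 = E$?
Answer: $-2911946 - \frac{\sqrt{462}}{16} \approx -2.9119 \cdot 10^{6}$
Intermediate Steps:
$t = \sqrt{462} \approx 21.494$
$U{\left(E \right)} = 3 + E$
$q{\left(Q \right)} = \frac{\sqrt{462}}{Q}$
$-2911946 - q{\left(U{\left(13 \right)} \right)} = -2911946 - \frac{\sqrt{462}}{3 + 13} = -2911946 - \frac{\sqrt{462}}{16}$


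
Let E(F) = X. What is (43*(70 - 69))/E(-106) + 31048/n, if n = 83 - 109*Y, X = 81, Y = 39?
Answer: -291958/42201 ≈ -6.9183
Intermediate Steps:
n = -4168 (n = 83 - 109*39 = 83 - 4251 = -4168)
E(F) = 81
(43*(70 - 69))/E(-106) + 31048/n = (43*(70 - 69))/81 + 31048/(-4168) = (43*1)*(1/81) + 31048*(-1/4168) = 43*(1/81) - 3881/521 = 43/81 - 3881/521 = -291958/42201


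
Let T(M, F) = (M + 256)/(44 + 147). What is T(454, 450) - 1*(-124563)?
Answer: 23792243/191 ≈ 1.2457e+5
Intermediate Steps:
T(M, F) = 256/191 + M/191 (T(M, F) = (256 + M)/191 = (256 + M)*(1/191) = 256/191 + M/191)
T(454, 450) - 1*(-124563) = (256/191 + (1/191)*454) - 1*(-124563) = (256/191 + 454/191) + 124563 = 710/191 + 124563 = 23792243/191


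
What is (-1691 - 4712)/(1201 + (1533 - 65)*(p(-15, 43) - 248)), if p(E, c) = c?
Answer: 6403/299739 ≈ 0.021362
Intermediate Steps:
(-1691 - 4712)/(1201 + (1533 - 65)*(p(-15, 43) - 248)) = (-1691 - 4712)/(1201 + (1533 - 65)*(43 - 248)) = -6403/(1201 + 1468*(-205)) = -6403/(1201 - 300940) = -6403/(-299739) = -6403*(-1/299739) = 6403/299739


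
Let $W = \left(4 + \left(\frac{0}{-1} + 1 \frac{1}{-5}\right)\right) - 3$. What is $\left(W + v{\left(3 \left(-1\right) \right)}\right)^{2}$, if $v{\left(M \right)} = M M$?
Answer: $\frac{2401}{25} \approx 96.04$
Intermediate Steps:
$v{\left(M \right)} = M^{2}$
$W = \frac{4}{5}$ ($W = \left(4 + \left(0 \left(-1\right) + 1 \left(- \frac{1}{5}\right)\right)\right) - 3 = \left(4 + \left(0 - \frac{1}{5}\right)\right) - 3 = \left(4 - \frac{1}{5}\right) - 3 = \frac{19}{5} - 3 = \frac{4}{5} \approx 0.8$)
$\left(W + v{\left(3 \left(-1\right) \right)}\right)^{2} = \left(\frac{4}{5} + \left(3 \left(-1\right)\right)^{2}\right)^{2} = \left(\frac{4}{5} + \left(-3\right)^{2}\right)^{2} = \left(\frac{4}{5} + 9\right)^{2} = \left(\frac{49}{5}\right)^{2} = \frac{2401}{25}$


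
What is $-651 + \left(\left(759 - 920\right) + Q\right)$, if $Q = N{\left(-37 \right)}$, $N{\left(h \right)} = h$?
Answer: $-849$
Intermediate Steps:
$Q = -37$
$-651 + \left(\left(759 - 920\right) + Q\right) = -651 + \left(\left(759 - 920\right) - 37\right) = -651 - 198 = -849$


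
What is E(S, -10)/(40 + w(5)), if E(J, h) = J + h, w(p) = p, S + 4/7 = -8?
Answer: -26/63 ≈ -0.41270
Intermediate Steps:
S = -60/7 (S = -4/7 - 8 = -60/7 ≈ -8.5714)
E(S, -10)/(40 + w(5)) = (-60/7 - 10)/(40 + 5) = -130/7/45 = (1/45)*(-130/7) = -26/63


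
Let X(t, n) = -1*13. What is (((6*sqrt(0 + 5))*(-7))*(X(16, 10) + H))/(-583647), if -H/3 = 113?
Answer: -4928*sqrt(5)/194549 ≈ -0.056640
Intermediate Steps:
H = -339 (H = -3*113 = -339)
X(t, n) = -13
(((6*sqrt(0 + 5))*(-7))*(X(16, 10) + H))/(-583647) = (((6*sqrt(0 + 5))*(-7))*(-13 - 339))/(-583647) = (((6*sqrt(5))*(-7))*(-352))*(-1/583647) = (-42*sqrt(5)*(-352))*(-1/583647) = (14784*sqrt(5))*(-1/583647) = -4928*sqrt(5)/194549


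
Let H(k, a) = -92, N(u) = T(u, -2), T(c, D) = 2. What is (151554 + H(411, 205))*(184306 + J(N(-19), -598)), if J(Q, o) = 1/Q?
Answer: 27915431103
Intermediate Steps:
N(u) = 2
(151554 + H(411, 205))*(184306 + J(N(-19), -598)) = (151554 - 92)*(184306 + 1/2) = 151462*(184306 + ½) = 151462*(368613/2) = 27915431103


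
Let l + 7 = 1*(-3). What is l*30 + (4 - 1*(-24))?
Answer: -272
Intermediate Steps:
l = -10 (l = -7 + 1*(-3) = -7 - 3 = -10)
l*30 + (4 - 1*(-24)) = -10*30 + (4 - 1*(-24)) = -300 + (4 + 24) = -300 + 28 = -272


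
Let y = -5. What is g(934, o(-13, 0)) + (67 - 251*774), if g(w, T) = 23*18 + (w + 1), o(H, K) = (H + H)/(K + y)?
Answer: -192858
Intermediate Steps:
o(H, K) = 2*H/(-5 + K) (o(H, K) = (H + H)/(K - 5) = (2*H)/(-5 + K) = 2*H/(-5 + K))
g(w, T) = 415 + w (g(w, T) = 414 + (1 + w) = 415 + w)
g(934, o(-13, 0)) + (67 - 251*774) = (415 + 934) + (67 - 251*774) = 1349 + (67 - 194274) = 1349 - 194207 = -192858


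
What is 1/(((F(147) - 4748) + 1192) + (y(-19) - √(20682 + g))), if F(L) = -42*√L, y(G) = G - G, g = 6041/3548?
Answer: -1774/(6308344 + √65093184199 + 521556*√3) ≈ -0.00023758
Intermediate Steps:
g = 6041/3548 (g = 6041*(1/3548) = 6041/3548 ≈ 1.7027)
y(G) = 0
1/(((F(147) - 4748) + 1192) + (y(-19) - √(20682 + g))) = 1/(((-294*√3 - 4748) + 1192) + (0 - √(20682 + 6041/3548))) = 1/(((-294*√3 - 4748) + 1192) + (0 - √(73385777/3548))) = 1/(((-294*√3 - 4748) + 1192) + (0 - √65093184199/1774)) = 1/(((-4748 - 294*√3) + 1192) + (0 - √65093184199/1774)) = 1/((-3556 - 294*√3) - √65093184199/1774) = 1/(-3556 - 294*√3 - √65093184199/1774)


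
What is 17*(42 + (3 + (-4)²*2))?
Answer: 1309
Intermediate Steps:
17*(42 + (3 + (-4)²*2)) = 17*(42 + (3 + 16*2)) = 17*(42 + (3 + 32)) = 17*(42 + 35) = 17*77 = 1309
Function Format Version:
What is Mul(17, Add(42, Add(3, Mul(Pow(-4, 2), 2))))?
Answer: 1309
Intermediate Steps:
Mul(17, Add(42, Add(3, Mul(Pow(-4, 2), 2)))) = Mul(17, Add(42, Add(3, Mul(16, 2)))) = Mul(17, Add(42, Add(3, 32))) = Mul(17, Add(42, 35)) = Mul(17, 77) = 1309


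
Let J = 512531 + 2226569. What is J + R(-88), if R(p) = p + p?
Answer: 2738924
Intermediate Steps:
R(p) = 2*p
J = 2739100
J + R(-88) = 2739100 + 2*(-88) = 2739100 - 176 = 2738924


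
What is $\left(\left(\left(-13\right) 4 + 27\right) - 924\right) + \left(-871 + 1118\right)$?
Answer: $-702$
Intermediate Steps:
$\left(\left(\left(-13\right) 4 + 27\right) - 924\right) + \left(-871 + 1118\right) = \left(\left(-52 + 27\right) - 924\right) + 247 = \left(-25 - 924\right) + 247 = -949 + 247 = -702$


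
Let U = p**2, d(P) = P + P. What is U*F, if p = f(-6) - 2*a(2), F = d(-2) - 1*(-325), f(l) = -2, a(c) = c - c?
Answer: 1284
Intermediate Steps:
d(P) = 2*P
a(c) = 0
F = 321 (F = 2*(-2) - 1*(-325) = -4 + 325 = 321)
p = -2 (p = -2 - 2*0 = -2 - 1*0 = -2 + 0 = -2)
U = 4 (U = (-2)**2 = 4)
U*F = 4*321 = 1284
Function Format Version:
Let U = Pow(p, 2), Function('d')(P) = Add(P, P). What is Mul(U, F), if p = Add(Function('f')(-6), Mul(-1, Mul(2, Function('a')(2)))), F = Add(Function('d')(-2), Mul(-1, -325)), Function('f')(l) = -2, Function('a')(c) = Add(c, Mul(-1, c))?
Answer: 1284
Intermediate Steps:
Function('d')(P) = Mul(2, P)
Function('a')(c) = 0
F = 321 (F = Add(Mul(2, -2), Mul(-1, -325)) = Add(-4, 325) = 321)
p = -2 (p = Add(-2, Mul(-1, Mul(2, 0))) = Add(-2, Mul(-1, 0)) = Add(-2, 0) = -2)
U = 4 (U = Pow(-2, 2) = 4)
Mul(U, F) = Mul(4, 321) = 1284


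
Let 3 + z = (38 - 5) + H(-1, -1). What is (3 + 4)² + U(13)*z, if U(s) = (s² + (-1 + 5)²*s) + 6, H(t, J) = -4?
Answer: 10007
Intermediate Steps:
U(s) = 6 + s² + 16*s (U(s) = (s² + 4²*s) + 6 = (s² + 16*s) + 6 = 6 + s² + 16*s)
z = 26 (z = -3 + ((38 - 5) - 4) = -3 + (33 - 4) = -3 + 29 = 26)
(3 + 4)² + U(13)*z = (3 + 4)² + (6 + 13² + 16*13)*26 = 7² + (6 + 169 + 208)*26 = 49 + 383*26 = 49 + 9958 = 10007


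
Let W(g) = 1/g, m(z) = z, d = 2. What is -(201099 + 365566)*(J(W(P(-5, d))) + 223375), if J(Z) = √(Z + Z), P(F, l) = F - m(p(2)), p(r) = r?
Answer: -126578794375 - 566665*I*√14/7 ≈ -1.2658e+11 - 3.029e+5*I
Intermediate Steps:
P(F, l) = -2 + F (P(F, l) = F - 1*2 = F - 2 = -2 + F)
J(Z) = √2*√Z (J(Z) = √(2*Z) = √2*√Z)
-(201099 + 365566)*(J(W(P(-5, d))) + 223375) = -(201099 + 365566)*(√2*√(1/(-2 - 5)) + 223375) = -566665*(√2*√(1/(-7)) + 223375) = -566665*(√2*√(-⅐) + 223375) = -566665*(√2*(I*√7/7) + 223375) = -566665*(I*√14/7 + 223375) = -566665*(223375 + I*√14/7) = -(126578794375 + 566665*I*√14/7) = -126578794375 - 566665*I*√14/7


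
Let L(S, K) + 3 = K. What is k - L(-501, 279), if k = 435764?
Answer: 435488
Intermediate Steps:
L(S, K) = -3 + K
k - L(-501, 279) = 435764 - (-3 + 279) = 435764 - 1*276 = 435764 - 276 = 435488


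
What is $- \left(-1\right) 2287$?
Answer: $2287$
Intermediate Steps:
$- \left(-1\right) 2287 = \left(-1\right) \left(-2287\right) = 2287$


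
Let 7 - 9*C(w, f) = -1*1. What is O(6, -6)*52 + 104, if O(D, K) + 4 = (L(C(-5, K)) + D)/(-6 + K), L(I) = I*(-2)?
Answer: -3302/27 ≈ -122.30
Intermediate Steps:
C(w, f) = 8/9 (C(w, f) = 7/9 - (-1)/9 = 7/9 - ⅑*(-1) = 7/9 + ⅑ = 8/9)
L(I) = -2*I
O(D, K) = -4 + (-16/9 + D)/(-6 + K) (O(D, K) = -4 + (-2*8/9 + D)/(-6 + K) = -4 + (-16/9 + D)/(-6 + K))
O(6, -6)*52 + 104 = ((200/9 + 6 - 4*(-6))/(-6 - 6))*52 + 104 = ((200/9 + 6 + 24)/(-12))*52 + 104 = -1/12*470/9*52 + 104 = -235/54*52 + 104 = -6110/27 + 104 = -3302/27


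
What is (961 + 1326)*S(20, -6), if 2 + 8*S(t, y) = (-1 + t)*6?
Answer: 32018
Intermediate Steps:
S(t, y) = -1 + 3*t/4 (S(t, y) = -¼ + ((-1 + t)*6)/8 = -¼ + (-6 + 6*t)/8 = -¼ + (-¾ + 3*t/4) = -1 + 3*t/4)
(961 + 1326)*S(20, -6) = (961 + 1326)*(-1 + (¾)*20) = 2287*(-1 + 15) = 2287*14 = 32018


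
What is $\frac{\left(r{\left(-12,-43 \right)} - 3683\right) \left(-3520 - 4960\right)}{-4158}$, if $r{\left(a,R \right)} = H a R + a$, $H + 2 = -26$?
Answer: $- \frac{76926320}{2079} \approx -37002.0$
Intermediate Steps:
$H = -28$ ($H = -2 - 26 = -28$)
$r{\left(a,R \right)} = a - 28 R a$ ($r{\left(a,R \right)} = - 28 a R + a = - 28 R a + a = a - 28 R a$)
$\frac{\left(r{\left(-12,-43 \right)} - 3683\right) \left(-3520 - 4960\right)}{-4158} = \frac{\left(- 12 \left(1 - -1204\right) - 3683\right) \left(-3520 - 4960\right)}{-4158} = \left(- 12 \left(1 + 1204\right) - 3683\right) \left(-8480\right) \left(- \frac{1}{4158}\right) = \left(\left(-12\right) 1205 - 3683\right) \left(-8480\right) \left(- \frac{1}{4158}\right) = \left(-14460 - 3683\right) \left(-8480\right) \left(- \frac{1}{4158}\right) = \left(-18143\right) \left(-8480\right) \left(- \frac{1}{4158}\right) = 153852640 \left(- \frac{1}{4158}\right) = - \frac{76926320}{2079}$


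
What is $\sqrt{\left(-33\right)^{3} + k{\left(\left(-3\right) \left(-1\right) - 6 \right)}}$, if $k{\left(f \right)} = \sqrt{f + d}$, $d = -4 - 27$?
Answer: $\sqrt{-35937 + i \sqrt{34}} \approx 0.015 + 189.57 i$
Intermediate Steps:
$d = -31$ ($d = -4 - 27 = -31$)
$k{\left(f \right)} = \sqrt{-31 + f}$ ($k{\left(f \right)} = \sqrt{f - 31} = \sqrt{-31 + f}$)
$\sqrt{\left(-33\right)^{3} + k{\left(\left(-3\right) \left(-1\right) - 6 \right)}} = \sqrt{\left(-33\right)^{3} + \sqrt{-31 - 3}} = \sqrt{-35937 + \sqrt{-31 + \left(3 - 6\right)}} = \sqrt{-35937 + \sqrt{-31 - 3}} = \sqrt{-35937 + \sqrt{-34}} = \sqrt{-35937 + i \sqrt{34}}$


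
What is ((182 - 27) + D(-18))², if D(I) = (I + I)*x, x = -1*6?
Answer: 137641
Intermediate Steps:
x = -6
D(I) = -12*I (D(I) = (I + I)*(-6) = (2*I)*(-6) = -12*I)
((182 - 27) + D(-18))² = ((182 - 27) - 12*(-18))² = (155 + 216)² = 371² = 137641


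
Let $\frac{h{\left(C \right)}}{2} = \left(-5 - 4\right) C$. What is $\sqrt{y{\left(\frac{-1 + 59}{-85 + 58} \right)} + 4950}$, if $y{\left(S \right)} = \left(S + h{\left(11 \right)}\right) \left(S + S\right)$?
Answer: $\frac{\sqrt{4235414}}{27} \approx 76.223$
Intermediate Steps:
$h{\left(C \right)} = - 18 C$ ($h{\left(C \right)} = 2 \left(-5 - 4\right) C = 2 \left(- 9 C\right) = - 18 C$)
$y{\left(S \right)} = 2 S \left(-198 + S\right)$ ($y{\left(S \right)} = \left(S - 198\right) \left(S + S\right) = \left(S - 198\right) 2 S = \left(-198 + S\right) 2 S = 2 S \left(-198 + S\right)$)
$\sqrt{y{\left(\frac{-1 + 59}{-85 + 58} \right)} + 4950} = \sqrt{2 \frac{-1 + 59}{-85 + 58} \left(-198 + \frac{-1 + 59}{-85 + 58}\right) + 4950} = \sqrt{2 \frac{58}{-27} \left(-198 + \frac{58}{-27}\right) + 4950} = \sqrt{2 \cdot 58 \left(- \frac{1}{27}\right) \left(-198 + 58 \left(- \frac{1}{27}\right)\right) + 4950} = \sqrt{2 \left(- \frac{58}{27}\right) \left(-198 - \frac{58}{27}\right) + 4950} = \sqrt{2 \left(- \frac{58}{27}\right) \left(- \frac{5404}{27}\right) + 4950} = \sqrt{\frac{626864}{729} + 4950} = \sqrt{\frac{4235414}{729}} = \frac{\sqrt{4235414}}{27}$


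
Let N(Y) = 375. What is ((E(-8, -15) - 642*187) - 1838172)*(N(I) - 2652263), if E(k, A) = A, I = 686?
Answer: 5193035809008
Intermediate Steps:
((E(-8, -15) - 642*187) - 1838172)*(N(I) - 2652263) = ((-15 - 642*187) - 1838172)*(375 - 2652263) = ((-15 - 120054) - 1838172)*(-2651888) = (-120069 - 1838172)*(-2651888) = -1958241*(-2651888) = 5193035809008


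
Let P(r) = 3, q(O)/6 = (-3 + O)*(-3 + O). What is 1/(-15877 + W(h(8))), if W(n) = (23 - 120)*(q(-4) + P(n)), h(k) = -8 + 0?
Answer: -1/44686 ≈ -2.2378e-5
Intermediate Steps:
h(k) = -8
q(O) = 6*(-3 + O)² (q(O) = 6*((-3 + O)*(-3 + O)) = 6*(-3 + O)²)
W(n) = -28809 (W(n) = (23 - 120)*(6*(-3 - 4)² + 3) = -97*(6*(-7)² + 3) = -97*(6*49 + 3) = -97*(294 + 3) = -97*297 = -28809)
1/(-15877 + W(h(8))) = 1/(-15877 - 28809) = 1/(-44686) = -1/44686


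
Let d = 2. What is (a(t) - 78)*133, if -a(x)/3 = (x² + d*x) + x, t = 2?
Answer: -14364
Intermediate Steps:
a(x) = -9*x - 3*x² (a(x) = -3*((x² + 2*x) + x) = -3*(x² + 3*x) = -9*x - 3*x²)
(a(t) - 78)*133 = (-3*2*(3 + 2) - 78)*133 = (-3*2*5 - 78)*133 = (-30 - 78)*133 = -108*133 = -14364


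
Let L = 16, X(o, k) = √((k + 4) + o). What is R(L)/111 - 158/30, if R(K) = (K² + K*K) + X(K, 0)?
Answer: -121/185 + 2*√5/111 ≈ -0.61376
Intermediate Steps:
X(o, k) = √(4 + k + o) (X(o, k) = √((4 + k) + o) = √(4 + k + o))
R(K) = √(4 + K) + 2*K² (R(K) = (K² + K*K) + √(4 + 0 + K) = (K² + K²) + √(4 + K) = 2*K² + √(4 + K) = √(4 + K) + 2*K²)
R(L)/111 - 158/30 = (√(4 + 16) + 2*16²)/111 - 158/30 = (√20 + 2*256)*(1/111) - 158*1/30 = (2*√5 + 512)*(1/111) - 79/15 = (512 + 2*√5)*(1/111) - 79/15 = (512/111 + 2*√5/111) - 79/15 = -121/185 + 2*√5/111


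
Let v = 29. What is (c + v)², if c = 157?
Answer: 34596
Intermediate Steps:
(c + v)² = (157 + 29)² = 186² = 34596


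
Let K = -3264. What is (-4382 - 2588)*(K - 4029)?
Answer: 50832210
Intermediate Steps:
(-4382 - 2588)*(K - 4029) = (-4382 - 2588)*(-3264 - 4029) = -6970*(-7293) = 50832210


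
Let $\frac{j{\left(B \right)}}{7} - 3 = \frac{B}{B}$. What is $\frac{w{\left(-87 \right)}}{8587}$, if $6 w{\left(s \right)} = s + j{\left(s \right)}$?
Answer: $- \frac{59}{51522} \approx -0.0011451$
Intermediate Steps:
$j{\left(B \right)} = 28$ ($j{\left(B \right)} = 21 + 7 \frac{B}{B} = 21 + 7 \cdot 1 = 21 + 7 = 28$)
$w{\left(s \right)} = \frac{14}{3} + \frac{s}{6}$ ($w{\left(s \right)} = \frac{s + 28}{6} = \frac{28 + s}{6} = \frac{14}{3} + \frac{s}{6}$)
$\frac{w{\left(-87 \right)}}{8587} = \frac{\frac{14}{3} + \frac{1}{6} \left(-87\right)}{8587} = \left(\frac{14}{3} - \frac{29}{2}\right) \frac{1}{8587} = \left(- \frac{59}{6}\right) \frac{1}{8587} = - \frac{59}{51522}$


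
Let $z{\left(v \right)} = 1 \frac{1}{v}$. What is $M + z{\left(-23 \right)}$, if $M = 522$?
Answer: $\frac{12005}{23} \approx 521.96$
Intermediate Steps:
$z{\left(v \right)} = \frac{1}{v}$
$M + z{\left(-23 \right)} = 522 + \frac{1}{-23} = 522 - \frac{1}{23} = \frac{12005}{23}$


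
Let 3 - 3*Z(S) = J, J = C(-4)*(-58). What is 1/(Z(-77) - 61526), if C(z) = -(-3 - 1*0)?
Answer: -1/61467 ≈ -1.6269e-5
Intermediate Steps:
C(z) = 3 (C(z) = -(-3 + 0) = -1*(-3) = 3)
J = -174 (J = 3*(-58) = -174)
Z(S) = 59 (Z(S) = 1 - ⅓*(-174) = 1 + 58 = 59)
1/(Z(-77) - 61526) = 1/(59 - 61526) = 1/(-61467) = -1/61467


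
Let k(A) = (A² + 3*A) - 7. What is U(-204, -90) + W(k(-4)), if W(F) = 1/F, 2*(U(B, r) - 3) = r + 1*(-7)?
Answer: -275/6 ≈ -45.833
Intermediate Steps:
k(A) = -7 + A² + 3*A
U(B, r) = -½ + r/2 (U(B, r) = 3 + (r + 1*(-7))/2 = 3 + (r - 7)/2 = 3 + (-7 + r)/2 = 3 + (-7/2 + r/2) = -½ + r/2)
U(-204, -90) + W(k(-4)) = (-½ + (½)*(-90)) + 1/(-7 + (-4)² + 3*(-4)) = (-½ - 45) + 1/(-7 + 16 - 12) = -91/2 + 1/(-3) = -91/2 - ⅓ = -275/6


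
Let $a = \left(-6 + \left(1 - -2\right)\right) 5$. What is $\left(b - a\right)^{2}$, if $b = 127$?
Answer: $20164$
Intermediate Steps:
$a = -15$ ($a = \left(-6 + \left(1 + 2\right)\right) 5 = \left(-6 + 3\right) 5 = \left(-3\right) 5 = -15$)
$\left(b - a\right)^{2} = \left(127 - -15\right)^{2} = \left(127 + 15\right)^{2} = 142^{2} = 20164$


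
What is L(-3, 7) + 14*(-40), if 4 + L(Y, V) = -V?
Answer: -571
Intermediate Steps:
L(Y, V) = -4 - V
L(-3, 7) + 14*(-40) = (-4 - 1*7) + 14*(-40) = (-4 - 7) - 560 = -11 - 560 = -571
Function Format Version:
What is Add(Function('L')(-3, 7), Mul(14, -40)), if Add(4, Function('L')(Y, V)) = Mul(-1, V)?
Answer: -571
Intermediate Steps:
Function('L')(Y, V) = Add(-4, Mul(-1, V))
Add(Function('L')(-3, 7), Mul(14, -40)) = Add(Add(-4, Mul(-1, 7)), Mul(14, -40)) = Add(Add(-4, -7), -560) = Add(-11, -560) = -571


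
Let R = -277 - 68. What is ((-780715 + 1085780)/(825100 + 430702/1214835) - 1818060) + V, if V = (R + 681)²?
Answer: -1709189162155199853/1002360789202 ≈ -1.7052e+6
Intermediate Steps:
R = -345
V = 112896 (V = (-345 + 681)² = 336² = 112896)
((-780715 + 1085780)/(825100 + 430702/1214835) - 1818060) + V = ((-780715 + 1085780)/(825100 + 430702/1214835) - 1818060) + 112896 = (305065/(825100 + 430702*(1/1214835)) - 1818060) + 112896 = (305065/(825100 + 430702/1214835) - 1818060) + 112896 = (305065/(1002360789202/1214835) - 1818060) + 112896 = (305065*(1214835/1002360789202) - 1818060) + 112896 = (370603639275/1002360789202 - 1818060) + 112896 = -1822351685812948845/1002360789202 + 112896 = -1709189162155199853/1002360789202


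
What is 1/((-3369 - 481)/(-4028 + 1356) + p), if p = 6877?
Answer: 1336/9189597 ≈ 0.00014538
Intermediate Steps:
1/((-3369 - 481)/(-4028 + 1356) + p) = 1/((-3369 - 481)/(-4028 + 1356) + 6877) = 1/(-3850/(-2672) + 6877) = 1/(-3850*(-1/2672) + 6877) = 1/(1925/1336 + 6877) = 1/(9189597/1336) = 1336/9189597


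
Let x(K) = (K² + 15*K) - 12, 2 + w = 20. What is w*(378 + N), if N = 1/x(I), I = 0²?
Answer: 13605/2 ≈ 6802.5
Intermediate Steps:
w = 18 (w = -2 + 20 = 18)
I = 0
x(K) = -12 + K² + 15*K
N = -1/12 (N = 1/(-12 + 0² + 15*0) = 1/(-12 + 0 + 0) = 1/(-12) = -1/12 ≈ -0.083333)
w*(378 + N) = 18*(378 - 1/12) = 18*(4535/12) = 13605/2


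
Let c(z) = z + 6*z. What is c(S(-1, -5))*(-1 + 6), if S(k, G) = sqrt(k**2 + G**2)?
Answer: 35*sqrt(26) ≈ 178.47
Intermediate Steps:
S(k, G) = sqrt(G**2 + k**2)
c(z) = 7*z
c(S(-1, -5))*(-1 + 6) = (7*sqrt((-5)**2 + (-1)**2))*(-1 + 6) = (7*sqrt(25 + 1))*5 = (7*sqrt(26))*5 = 35*sqrt(26)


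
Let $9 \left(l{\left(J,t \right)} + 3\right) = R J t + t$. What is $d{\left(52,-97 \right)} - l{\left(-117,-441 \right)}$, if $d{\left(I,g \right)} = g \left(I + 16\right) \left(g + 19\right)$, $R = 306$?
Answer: $-1239758$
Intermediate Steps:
$l{\left(J,t \right)} = -3 + \frac{t}{9} + 34 J t$ ($l{\left(J,t \right)} = -3 + \frac{306 J t + t}{9} = -3 + \frac{t + 306 J t}{9} = -3 + \left(\frac{t}{9} + 34 J t\right) = -3 + \frac{t}{9} + 34 J t$)
$d{\left(I,g \right)} = g \left(16 + I\right) \left(19 + g\right)$
$d{\left(52,-97 \right)} - l{\left(-117,-441 \right)} = - 97 \left(304 + 16 \left(-97\right) + 19 \cdot 52 + 52 \left(-97\right)\right) - \left(-3 + \frac{1}{9} \left(-441\right) + 34 \left(-117\right) \left(-441\right)\right) = - 97 \left(304 - 1552 + 988 - 5044\right) - \left(-3 - 49 + 1754298\right) = \left(-97\right) \left(-5304\right) - 1754246 = 514488 - 1754246 = -1239758$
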